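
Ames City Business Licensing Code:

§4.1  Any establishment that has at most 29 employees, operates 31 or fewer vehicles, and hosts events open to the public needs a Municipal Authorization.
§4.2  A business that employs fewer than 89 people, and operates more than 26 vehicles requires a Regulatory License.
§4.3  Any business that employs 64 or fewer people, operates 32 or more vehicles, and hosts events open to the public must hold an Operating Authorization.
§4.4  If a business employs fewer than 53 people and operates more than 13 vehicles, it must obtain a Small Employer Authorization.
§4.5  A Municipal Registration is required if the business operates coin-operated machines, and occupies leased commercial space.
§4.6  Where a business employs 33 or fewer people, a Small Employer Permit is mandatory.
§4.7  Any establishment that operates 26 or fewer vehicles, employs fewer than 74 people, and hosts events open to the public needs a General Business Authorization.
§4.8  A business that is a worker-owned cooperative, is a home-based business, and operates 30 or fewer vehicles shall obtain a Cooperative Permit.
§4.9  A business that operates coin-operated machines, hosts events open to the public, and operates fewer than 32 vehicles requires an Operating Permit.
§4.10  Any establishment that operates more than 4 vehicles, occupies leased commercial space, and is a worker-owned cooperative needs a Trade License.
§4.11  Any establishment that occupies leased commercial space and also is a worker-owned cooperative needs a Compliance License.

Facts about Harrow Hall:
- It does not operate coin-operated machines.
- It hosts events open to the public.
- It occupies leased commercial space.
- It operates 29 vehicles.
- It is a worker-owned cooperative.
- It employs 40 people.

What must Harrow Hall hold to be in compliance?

Compliance License, Regulatory License, Small Employer Authorization, Trade License

§4.1 employees 40 > 29; vehicles 29 ≤ 31; hosts events open to the public → Municipal Authorization not required.
§4.2 employees 40 < 89; vehicles 29 > 26 → Regulatory License required.
§4.3 employees 40 ≤ 64; vehicles 29 < 32; hosts events open to the public → Operating Authorization not required.
§4.4 employees 40 < 53; vehicles 29 > 13 → Small Employer Authorization required.
§4.5 does not operate coin-operated machines; occupies leased commercial space → Municipal Registration not required.
§4.6 employees 40 > 33 → Small Employer Permit not required.
§4.7 vehicles 29 > 26; employees 40 < 74; hosts events open to the public → General Business Authorization not required.
§4.8 is a worker-owned cooperative; occupies leased commercial space (not: is a home-based business); vehicles 29 ≤ 30 → Cooperative Permit not required.
§4.9 does not operate coin-operated machines; hosts events open to the public; vehicles 29 < 32 → Operating Permit not required.
§4.10 vehicles 29 > 4; occupies leased commercial space; is a worker-owned cooperative → Trade License required.
§4.11 occupies leased commercial space; is a worker-owned cooperative → Compliance License required.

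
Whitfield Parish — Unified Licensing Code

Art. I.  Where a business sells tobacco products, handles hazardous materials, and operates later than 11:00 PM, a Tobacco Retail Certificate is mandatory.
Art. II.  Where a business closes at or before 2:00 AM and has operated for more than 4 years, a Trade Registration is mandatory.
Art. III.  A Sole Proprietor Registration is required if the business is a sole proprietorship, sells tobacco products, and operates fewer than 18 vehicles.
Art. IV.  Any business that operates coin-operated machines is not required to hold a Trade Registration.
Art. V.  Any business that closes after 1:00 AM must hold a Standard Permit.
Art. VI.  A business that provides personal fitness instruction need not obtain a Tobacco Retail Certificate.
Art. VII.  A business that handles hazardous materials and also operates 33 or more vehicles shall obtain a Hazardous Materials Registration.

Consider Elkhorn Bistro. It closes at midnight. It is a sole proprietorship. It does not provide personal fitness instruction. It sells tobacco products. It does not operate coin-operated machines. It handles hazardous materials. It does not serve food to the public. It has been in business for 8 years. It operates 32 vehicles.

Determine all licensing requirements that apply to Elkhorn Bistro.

Tobacco Retail Certificate, Trade Registration

Art. I. sells tobacco products; handles hazardous materials; closes midnight, after 11:00 PM → Tobacco Retail Certificate required.
Art. II. closes midnight, at/before 2:00 AM; years in business 8 > 4 → Trade Registration required.
Art. III. is a sole proprietorship; sells tobacco products; vehicles 32 ≥ 18 → Sole Proprietor Registration not required.
Art. IV. does not operate coin-operated machines → Trade Registration exemption does not apply.
Art. V. closes midnight, at/before 1:00 AM → Standard Permit not required.
Art. VI. does not provide personal fitness instruction → Tobacco Retail Certificate exemption does not apply.
Art. VII. handles hazardous materials; vehicles 32 < 33 → Hazardous Materials Registration not required.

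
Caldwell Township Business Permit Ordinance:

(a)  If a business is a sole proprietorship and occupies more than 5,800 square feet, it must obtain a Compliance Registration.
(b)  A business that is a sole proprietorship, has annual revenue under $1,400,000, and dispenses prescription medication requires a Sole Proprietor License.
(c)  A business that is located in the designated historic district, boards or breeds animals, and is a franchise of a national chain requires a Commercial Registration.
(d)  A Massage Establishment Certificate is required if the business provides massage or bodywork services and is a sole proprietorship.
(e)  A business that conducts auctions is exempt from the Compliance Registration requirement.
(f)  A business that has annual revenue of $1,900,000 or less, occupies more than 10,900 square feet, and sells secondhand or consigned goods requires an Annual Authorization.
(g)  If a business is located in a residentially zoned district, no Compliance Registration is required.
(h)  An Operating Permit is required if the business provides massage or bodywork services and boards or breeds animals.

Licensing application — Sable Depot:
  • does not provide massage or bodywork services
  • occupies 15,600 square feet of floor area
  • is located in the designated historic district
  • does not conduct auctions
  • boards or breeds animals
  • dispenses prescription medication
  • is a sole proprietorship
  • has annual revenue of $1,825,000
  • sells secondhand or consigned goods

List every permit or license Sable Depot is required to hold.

Annual Authorization, Compliance Registration

(a) is a sole proprietorship; floor area 15,600 square feet > 5,800 square feet → Compliance Registration required.
(b) is a sole proprietorship; revenue $1,825,000 ≥ $1,400,000; dispenses prescription medication → Sole Proprietor License not required.
(c) is located in the designated historic district; boards or breeds animals; is a sole proprietorship (not: is a franchise of a national chain) → Commercial Registration not required.
(d) does not provide massage or bodywork services; is a sole proprietorship → Massage Establishment Certificate not required.
(e) does not conduct auctions → Compliance Registration exemption does not apply.
(f) revenue $1,825,000 ≤ $1,900,000; floor area 15,600 square feet > 10,900 square feet; sells secondhand or consigned goods → Annual Authorization required.
(g) is located in the designated historic district (not: is located in a residentially zoned district) → Compliance Registration exemption does not apply.
(h) does not provide massage or bodywork services; boards or breeds animals → Operating Permit not required.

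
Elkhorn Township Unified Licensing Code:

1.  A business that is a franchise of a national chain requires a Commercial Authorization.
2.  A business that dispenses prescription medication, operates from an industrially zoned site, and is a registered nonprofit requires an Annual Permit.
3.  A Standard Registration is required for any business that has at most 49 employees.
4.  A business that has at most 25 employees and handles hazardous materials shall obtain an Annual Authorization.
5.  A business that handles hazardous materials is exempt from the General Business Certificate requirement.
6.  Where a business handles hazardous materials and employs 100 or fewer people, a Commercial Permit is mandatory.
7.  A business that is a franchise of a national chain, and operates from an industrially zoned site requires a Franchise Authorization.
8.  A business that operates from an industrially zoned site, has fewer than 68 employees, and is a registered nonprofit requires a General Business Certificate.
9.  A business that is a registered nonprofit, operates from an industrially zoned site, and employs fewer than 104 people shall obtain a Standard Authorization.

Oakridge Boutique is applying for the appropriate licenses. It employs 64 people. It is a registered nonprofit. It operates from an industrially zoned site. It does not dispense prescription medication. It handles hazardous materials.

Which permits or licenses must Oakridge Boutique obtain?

Commercial Permit, Standard Authorization

1. is a registered nonprofit (not: is a franchise of a national chain) → Commercial Authorization not required.
2. does not dispense prescription medication; operates from an industrially zoned site; is a registered nonprofit → Annual Permit not required.
3. employees 64 > 49 → Standard Registration not required.
4. employees 64 > 25; handles hazardous materials → Annual Authorization not required.
5. handles hazardous materials → exempt from General Business Certificate.
6. handles hazardous materials; employees 64 ≤ 100 → Commercial Permit required.
7. is a registered nonprofit (not: is a franchise of a national chain); operates from an industrially zoned site → Franchise Authorization not required.
8. operates from an industrially zoned site; employees 64 < 68; is a registered nonprofit → General Business Certificate required.
9. is a registered nonprofit; operates from an industrially zoned site; employees 64 < 104 → Standard Authorization required.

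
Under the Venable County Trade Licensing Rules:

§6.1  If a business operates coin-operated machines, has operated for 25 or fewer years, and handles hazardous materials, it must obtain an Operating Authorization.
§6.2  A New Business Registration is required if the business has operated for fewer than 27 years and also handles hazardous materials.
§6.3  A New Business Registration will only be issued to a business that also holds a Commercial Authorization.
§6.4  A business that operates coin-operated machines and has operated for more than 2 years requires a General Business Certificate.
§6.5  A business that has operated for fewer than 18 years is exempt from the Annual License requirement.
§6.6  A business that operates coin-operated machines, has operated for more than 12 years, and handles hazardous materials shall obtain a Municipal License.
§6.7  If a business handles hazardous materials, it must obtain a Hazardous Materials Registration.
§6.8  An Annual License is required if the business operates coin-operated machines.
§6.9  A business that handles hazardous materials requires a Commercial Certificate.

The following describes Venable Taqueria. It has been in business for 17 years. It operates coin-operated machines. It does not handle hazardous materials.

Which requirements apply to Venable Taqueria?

General Business Certificate

§6.1 operates coin-operated machines; years in business 17 ≤ 25; does not handle hazardous materials → Operating Authorization not required.
§6.2 years in business 17 < 27; does not handle hazardous materials → New Business Registration not required.
§6.3 New Business Registration is not required → no effect.
§6.4 operates coin-operated machines; years in business 17 > 2 → General Business Certificate required.
§6.5 years in business 17 < 18 → exempt from Annual License.
§6.6 operates coin-operated machines; years in business 17 > 12; does not handle hazardous materials → Municipal License not required.
§6.7 does not handle hazardous materials → Hazardous Materials Registration not required.
§6.8 operates coin-operated machines → Annual License required.
§6.9 does not handle hazardous materials → Commercial Certificate not required.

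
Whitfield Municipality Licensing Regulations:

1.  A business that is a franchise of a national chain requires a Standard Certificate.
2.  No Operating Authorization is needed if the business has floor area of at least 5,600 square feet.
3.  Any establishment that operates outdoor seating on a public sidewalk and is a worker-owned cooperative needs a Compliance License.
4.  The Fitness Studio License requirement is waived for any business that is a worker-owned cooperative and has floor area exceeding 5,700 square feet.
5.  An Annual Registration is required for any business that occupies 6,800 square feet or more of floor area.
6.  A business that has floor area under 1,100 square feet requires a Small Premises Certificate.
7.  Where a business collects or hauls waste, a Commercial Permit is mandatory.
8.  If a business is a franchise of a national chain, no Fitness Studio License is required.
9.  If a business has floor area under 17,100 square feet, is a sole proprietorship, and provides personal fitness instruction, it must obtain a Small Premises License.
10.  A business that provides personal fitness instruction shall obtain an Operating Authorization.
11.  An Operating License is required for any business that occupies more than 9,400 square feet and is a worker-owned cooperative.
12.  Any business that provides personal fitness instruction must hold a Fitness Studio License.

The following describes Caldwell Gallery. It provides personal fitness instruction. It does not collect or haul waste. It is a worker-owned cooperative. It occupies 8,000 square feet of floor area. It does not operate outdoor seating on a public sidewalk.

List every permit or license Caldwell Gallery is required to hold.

1. is a worker-owned cooperative (not: is a franchise of a national chain) → Standard Certificate not required.
2. floor area 8,000 square feet ≥ 5,600 square feet → exempt from Operating Authorization.
3. does not operate outdoor seating on a public sidewalk; is a worker-owned cooperative → Compliance License not required.
4. is a worker-owned cooperative; floor area 8,000 square feet > 5,700 square feet → exempt from Fitness Studio License.
5. floor area 8,000 square feet ≥ 6,800 square feet → Annual Registration required.
6. floor area 8,000 square feet ≥ 1,100 square feet → Small Premises Certificate not required.
7. does not collect or haul waste → Commercial Permit not required.
8. is a worker-owned cooperative (not: is a franchise of a national chain) → Fitness Studio License exemption does not apply.
9. floor area 8,000 square feet < 17,100 square feet; is a worker-owned cooperative (not: is a sole proprietorship); provides personal fitness instruction → Small Premises License not required.
10. provides personal fitness instruction → Operating Authorization required.
11. floor area 8,000 square feet ≤ 9,400 square feet; is a worker-owned cooperative → Operating License not required.
12. provides personal fitness instruction → Fitness Studio License required.

Annual Registration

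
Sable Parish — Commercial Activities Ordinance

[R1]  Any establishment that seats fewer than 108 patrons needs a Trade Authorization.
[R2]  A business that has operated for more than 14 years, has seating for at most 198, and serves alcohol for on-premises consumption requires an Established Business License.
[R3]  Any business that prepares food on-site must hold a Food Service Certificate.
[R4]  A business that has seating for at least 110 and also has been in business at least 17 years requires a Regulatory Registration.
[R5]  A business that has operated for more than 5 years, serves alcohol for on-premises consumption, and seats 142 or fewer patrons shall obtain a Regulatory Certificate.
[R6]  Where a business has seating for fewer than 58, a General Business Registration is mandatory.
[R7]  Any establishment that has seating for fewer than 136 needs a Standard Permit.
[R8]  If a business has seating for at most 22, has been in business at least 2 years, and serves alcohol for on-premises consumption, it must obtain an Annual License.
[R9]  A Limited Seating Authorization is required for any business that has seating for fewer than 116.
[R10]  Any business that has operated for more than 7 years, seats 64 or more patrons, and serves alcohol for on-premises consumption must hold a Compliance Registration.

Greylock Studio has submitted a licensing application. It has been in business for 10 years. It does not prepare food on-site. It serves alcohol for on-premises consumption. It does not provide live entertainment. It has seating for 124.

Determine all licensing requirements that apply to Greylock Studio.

[R1] seating 124 ≥ 108 → Trade Authorization not required.
[R2] years in business 10 ≤ 14; seating 124 ≤ 198; serves alcohol for on-premises consumption → Established Business License not required.
[R3] does not prepare food on-site → Food Service Certificate not required.
[R4] seating 124 ≥ 110; years in business 10 < 17 → Regulatory Registration not required.
[R5] years in business 10 > 5; serves alcohol for on-premises consumption; seating 124 ≤ 142 → Regulatory Certificate required.
[R6] seating 124 ≥ 58 → General Business Registration not required.
[R7] seating 124 < 136 → Standard Permit required.
[R8] seating 124 > 22; years in business 10 ≥ 2; serves alcohol for on-premises consumption → Annual License not required.
[R9] seating 124 ≥ 116 → Limited Seating Authorization not required.
[R10] years in business 10 > 7; seating 124 ≥ 64; serves alcohol for on-premises consumption → Compliance Registration required.

Compliance Registration, Regulatory Certificate, Standard Permit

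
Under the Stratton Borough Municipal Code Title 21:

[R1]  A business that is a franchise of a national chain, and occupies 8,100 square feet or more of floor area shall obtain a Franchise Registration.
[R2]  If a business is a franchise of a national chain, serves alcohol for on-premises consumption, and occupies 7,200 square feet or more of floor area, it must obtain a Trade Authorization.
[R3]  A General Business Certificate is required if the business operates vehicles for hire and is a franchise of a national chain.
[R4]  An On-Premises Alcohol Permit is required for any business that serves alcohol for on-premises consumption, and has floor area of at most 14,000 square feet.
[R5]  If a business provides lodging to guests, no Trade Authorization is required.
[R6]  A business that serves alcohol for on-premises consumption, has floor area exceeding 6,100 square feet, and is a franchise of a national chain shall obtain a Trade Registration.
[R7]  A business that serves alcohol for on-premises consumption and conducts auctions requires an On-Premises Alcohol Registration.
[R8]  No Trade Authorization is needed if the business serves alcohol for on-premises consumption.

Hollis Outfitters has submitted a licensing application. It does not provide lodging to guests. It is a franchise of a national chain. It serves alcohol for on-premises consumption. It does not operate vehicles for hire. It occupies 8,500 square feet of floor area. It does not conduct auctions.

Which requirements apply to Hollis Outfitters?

[R1] is a franchise of a national chain; floor area 8,500 square feet ≥ 8,100 square feet → Franchise Registration required.
[R2] is a franchise of a national chain; serves alcohol for on-premises consumption; floor area 8,500 square feet ≥ 7,200 square feet → Trade Authorization required.
[R3] does not operate vehicles for hire; is a franchise of a national chain → General Business Certificate not required.
[R4] serves alcohol for on-premises consumption; floor area 8,500 square feet ≤ 14,000 square feet → On-Premises Alcohol Permit required.
[R5] does not provide lodging to guests → Trade Authorization exemption does not apply.
[R6] serves alcohol for on-premises consumption; floor area 8,500 square feet > 6,100 square feet; is a franchise of a national chain → Trade Registration required.
[R7] serves alcohol for on-premises consumption; does not conduct auctions → On-Premises Alcohol Registration not required.
[R8] serves alcohol for on-premises consumption → exempt from Trade Authorization.

Franchise Registration, On-Premises Alcohol Permit, Trade Registration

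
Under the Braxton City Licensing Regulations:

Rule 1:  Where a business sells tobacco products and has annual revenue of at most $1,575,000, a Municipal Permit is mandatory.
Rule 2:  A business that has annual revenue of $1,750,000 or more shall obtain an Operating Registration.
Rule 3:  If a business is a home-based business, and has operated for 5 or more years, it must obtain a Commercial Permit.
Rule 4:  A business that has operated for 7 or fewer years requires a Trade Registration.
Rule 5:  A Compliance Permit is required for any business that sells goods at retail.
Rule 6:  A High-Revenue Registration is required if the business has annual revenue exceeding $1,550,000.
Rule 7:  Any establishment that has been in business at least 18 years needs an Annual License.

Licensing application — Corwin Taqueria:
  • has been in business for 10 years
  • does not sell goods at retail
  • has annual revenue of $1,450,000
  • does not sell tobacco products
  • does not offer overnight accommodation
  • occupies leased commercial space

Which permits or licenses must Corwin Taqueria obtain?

None

Rule 1: does not sell tobacco products; revenue $1,450,000 ≤ $1,575,000 → Municipal Permit not required.
Rule 2: revenue $1,450,000 < $1,750,000 → Operating Registration not required.
Rule 3: occupies leased commercial space (not: is a home-based business); years in business 10 ≥ 5 → Commercial Permit not required.
Rule 4: years in business 10 > 7 → Trade Registration not required.
Rule 5: does not sell goods at retail → Compliance Permit not required.
Rule 6: revenue $1,450,000 ≤ $1,550,000 → High-Revenue Registration not required.
Rule 7: years in business 10 < 18 → Annual License not required.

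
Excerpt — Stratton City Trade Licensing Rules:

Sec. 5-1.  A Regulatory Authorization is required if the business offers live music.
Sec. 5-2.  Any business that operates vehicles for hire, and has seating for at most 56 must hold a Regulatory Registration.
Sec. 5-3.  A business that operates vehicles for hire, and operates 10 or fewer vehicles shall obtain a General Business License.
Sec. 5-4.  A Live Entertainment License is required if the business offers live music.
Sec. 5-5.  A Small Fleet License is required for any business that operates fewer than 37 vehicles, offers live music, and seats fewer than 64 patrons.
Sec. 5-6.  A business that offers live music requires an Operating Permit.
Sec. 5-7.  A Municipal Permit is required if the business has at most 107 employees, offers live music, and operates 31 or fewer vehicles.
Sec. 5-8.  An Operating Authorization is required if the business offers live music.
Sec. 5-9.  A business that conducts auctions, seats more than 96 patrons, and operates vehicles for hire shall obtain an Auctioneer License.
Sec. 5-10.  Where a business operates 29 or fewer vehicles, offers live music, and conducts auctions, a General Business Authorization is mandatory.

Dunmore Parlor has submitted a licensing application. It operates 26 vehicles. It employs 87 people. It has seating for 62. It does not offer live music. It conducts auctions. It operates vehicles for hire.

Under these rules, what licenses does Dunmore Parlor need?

None

Sec. 5-1. does not offer live music → Regulatory Authorization not required.
Sec. 5-2. operates vehicles for hire; seating 62 > 56 → Regulatory Registration not required.
Sec. 5-3. operates vehicles for hire; vehicles 26 > 10 → General Business License not required.
Sec. 5-4. does not offer live music → Live Entertainment License not required.
Sec. 5-5. vehicles 26 < 37; does not offer live music; seating 62 < 64 → Small Fleet License not required.
Sec. 5-6. does not offer live music → Operating Permit not required.
Sec. 5-7. employees 87 ≤ 107; does not offer live music; vehicles 26 ≤ 31 → Municipal Permit not required.
Sec. 5-8. does not offer live music → Operating Authorization not required.
Sec. 5-9. conducts auctions; seating 62 ≤ 96; operates vehicles for hire → Auctioneer License not required.
Sec. 5-10. vehicles 26 ≤ 29; does not offer live music; conducts auctions → General Business Authorization not required.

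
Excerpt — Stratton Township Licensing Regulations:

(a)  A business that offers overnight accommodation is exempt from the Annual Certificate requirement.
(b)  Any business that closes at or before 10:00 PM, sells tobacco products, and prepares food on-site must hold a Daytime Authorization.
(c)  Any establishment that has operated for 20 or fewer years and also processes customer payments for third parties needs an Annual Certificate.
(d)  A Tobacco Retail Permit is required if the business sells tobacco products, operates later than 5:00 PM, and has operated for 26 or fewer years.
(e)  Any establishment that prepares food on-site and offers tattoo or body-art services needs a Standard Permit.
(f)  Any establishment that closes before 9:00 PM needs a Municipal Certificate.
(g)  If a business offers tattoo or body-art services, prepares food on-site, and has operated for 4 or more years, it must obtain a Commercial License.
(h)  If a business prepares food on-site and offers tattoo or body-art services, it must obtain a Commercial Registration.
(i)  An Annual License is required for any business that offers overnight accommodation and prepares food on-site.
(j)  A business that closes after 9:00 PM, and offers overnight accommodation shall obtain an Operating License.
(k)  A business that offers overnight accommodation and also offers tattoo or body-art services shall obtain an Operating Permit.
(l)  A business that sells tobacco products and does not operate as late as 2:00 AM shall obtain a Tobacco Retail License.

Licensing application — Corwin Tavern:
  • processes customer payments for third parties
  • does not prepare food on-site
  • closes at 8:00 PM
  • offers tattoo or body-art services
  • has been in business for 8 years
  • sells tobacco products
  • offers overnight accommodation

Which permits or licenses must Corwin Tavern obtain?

Municipal Certificate, Operating Permit, Tobacco Retail License, Tobacco Retail Permit

(a) offers overnight accommodation → exempt from Annual Certificate.
(b) closes 8:00 PM, at/before 10:00 PM; sells tobacco products; does not prepare food on-site → Daytime Authorization not required.
(c) years in business 8 ≤ 20; processes customer payments for third parties → Annual Certificate required.
(d) sells tobacco products; closes 8:00 PM, after 5:00 PM; years in business 8 ≤ 26 → Tobacco Retail Permit required.
(e) does not prepare food on-site; offers tattoo or body-art services → Standard Permit not required.
(f) closes 8:00 PM, at/before 9:00 PM → Municipal Certificate required.
(g) offers tattoo or body-art services; does not prepare food on-site; years in business 8 ≥ 4 → Commercial License not required.
(h) does not prepare food on-site; offers tattoo or body-art services → Commercial Registration not required.
(i) offers overnight accommodation; does not prepare food on-site → Annual License not required.
(j) closes 8:00 PM, at/before 9:00 PM; offers overnight accommodation → Operating License not required.
(k) offers overnight accommodation; offers tattoo or body-art services → Operating Permit required.
(l) sells tobacco products; closes 8:00 PM, at/before 2:00 AM → Tobacco Retail License required.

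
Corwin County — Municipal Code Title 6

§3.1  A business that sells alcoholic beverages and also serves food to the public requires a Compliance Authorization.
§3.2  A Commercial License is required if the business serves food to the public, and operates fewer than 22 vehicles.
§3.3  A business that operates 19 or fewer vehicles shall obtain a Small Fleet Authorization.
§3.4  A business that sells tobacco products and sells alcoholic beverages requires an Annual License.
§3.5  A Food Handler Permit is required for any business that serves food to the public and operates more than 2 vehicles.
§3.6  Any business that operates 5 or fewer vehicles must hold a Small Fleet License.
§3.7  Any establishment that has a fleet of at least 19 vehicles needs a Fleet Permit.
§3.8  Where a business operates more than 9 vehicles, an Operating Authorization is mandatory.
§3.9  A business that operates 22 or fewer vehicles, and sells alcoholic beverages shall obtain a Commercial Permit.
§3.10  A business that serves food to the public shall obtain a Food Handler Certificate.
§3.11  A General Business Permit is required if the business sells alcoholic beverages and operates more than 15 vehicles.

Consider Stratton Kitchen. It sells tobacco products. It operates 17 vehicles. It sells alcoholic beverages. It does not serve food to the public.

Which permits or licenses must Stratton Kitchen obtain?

Annual License, Commercial Permit, General Business Permit, Operating Authorization, Small Fleet Authorization

§3.1 sells alcoholic beverages; does not serve food to the public → Compliance Authorization not required.
§3.2 does not serve food to the public; vehicles 17 < 22 → Commercial License not required.
§3.3 vehicles 17 ≤ 19 → Small Fleet Authorization required.
§3.4 sells tobacco products; sells alcoholic beverages → Annual License required.
§3.5 does not serve food to the public; vehicles 17 > 2 → Food Handler Permit not required.
§3.6 vehicles 17 > 5 → Small Fleet License not required.
§3.7 vehicles 17 < 19 → Fleet Permit not required.
§3.8 vehicles 17 > 9 → Operating Authorization required.
§3.9 vehicles 17 ≤ 22; sells alcoholic beverages → Commercial Permit required.
§3.10 does not serve food to the public → Food Handler Certificate not required.
§3.11 sells alcoholic beverages; vehicles 17 > 15 → General Business Permit required.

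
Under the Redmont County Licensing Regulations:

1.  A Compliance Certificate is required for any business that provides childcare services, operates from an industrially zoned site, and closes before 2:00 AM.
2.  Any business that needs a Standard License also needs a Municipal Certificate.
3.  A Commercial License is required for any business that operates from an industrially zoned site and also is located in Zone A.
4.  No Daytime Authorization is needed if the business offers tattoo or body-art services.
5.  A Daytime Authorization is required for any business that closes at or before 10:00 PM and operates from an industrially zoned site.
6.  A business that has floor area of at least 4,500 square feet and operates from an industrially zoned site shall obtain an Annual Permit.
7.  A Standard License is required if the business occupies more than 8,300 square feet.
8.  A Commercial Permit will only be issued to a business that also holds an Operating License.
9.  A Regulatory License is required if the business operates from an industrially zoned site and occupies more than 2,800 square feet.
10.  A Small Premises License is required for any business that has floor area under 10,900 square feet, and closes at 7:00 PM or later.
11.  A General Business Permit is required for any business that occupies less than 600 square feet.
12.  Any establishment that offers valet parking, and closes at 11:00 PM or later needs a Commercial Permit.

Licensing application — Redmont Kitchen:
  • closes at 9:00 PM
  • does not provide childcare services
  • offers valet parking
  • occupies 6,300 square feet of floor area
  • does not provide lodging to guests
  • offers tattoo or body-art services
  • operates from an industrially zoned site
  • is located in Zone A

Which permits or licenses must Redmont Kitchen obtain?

1. does not provide childcare services; operates from an industrially zoned site; closes 9:00 PM, at/before 2:00 AM → Compliance Certificate not required.
2. Standard License is not required → no effect.
3. operates from an industrially zoned site; is located in Zone A → Commercial License required.
4. offers tattoo or body-art services → exempt from Daytime Authorization.
5. closes 9:00 PM, at/before 10:00 PM; operates from an industrially zoned site → Daytime Authorization required.
6. floor area 6,300 square feet ≥ 4,500 square feet; operates from an industrially zoned site → Annual Permit required.
7. floor area 6,300 square feet ≤ 8,300 square feet → Standard License not required.
8. Commercial Permit is not required → no effect.
9. operates from an industrially zoned site; floor area 6,300 square feet > 2,800 square feet → Regulatory License required.
10. floor area 6,300 square feet < 10,900 square feet; closes 9:00 PM, after 7:00 PM → Small Premises License required.
11. floor area 6,300 square feet ≥ 600 square feet → General Business Permit not required.
12. offers valet parking; closes 9:00 PM, at/before 11:00 PM → Commercial Permit not required.

Annual Permit, Commercial License, Regulatory License, Small Premises License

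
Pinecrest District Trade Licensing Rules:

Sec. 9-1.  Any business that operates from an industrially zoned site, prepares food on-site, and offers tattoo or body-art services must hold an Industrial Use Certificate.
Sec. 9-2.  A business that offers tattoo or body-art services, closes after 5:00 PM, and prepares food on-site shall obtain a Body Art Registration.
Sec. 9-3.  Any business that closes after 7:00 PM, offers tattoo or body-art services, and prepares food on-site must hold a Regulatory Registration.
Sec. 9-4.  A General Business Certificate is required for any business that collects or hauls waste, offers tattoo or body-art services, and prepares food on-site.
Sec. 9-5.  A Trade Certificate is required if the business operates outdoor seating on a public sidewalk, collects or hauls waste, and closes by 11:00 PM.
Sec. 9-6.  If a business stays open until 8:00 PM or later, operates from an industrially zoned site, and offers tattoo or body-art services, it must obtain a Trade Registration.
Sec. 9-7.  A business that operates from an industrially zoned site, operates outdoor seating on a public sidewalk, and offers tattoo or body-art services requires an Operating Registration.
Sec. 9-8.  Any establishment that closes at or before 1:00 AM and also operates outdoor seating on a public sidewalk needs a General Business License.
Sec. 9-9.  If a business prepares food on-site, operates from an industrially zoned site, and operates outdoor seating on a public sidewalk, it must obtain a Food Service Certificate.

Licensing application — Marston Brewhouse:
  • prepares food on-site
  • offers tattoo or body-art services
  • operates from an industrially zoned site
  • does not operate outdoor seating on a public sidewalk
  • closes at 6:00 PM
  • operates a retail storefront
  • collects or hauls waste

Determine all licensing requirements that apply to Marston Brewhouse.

Sec. 9-1. operates from an industrially zoned site; prepares food on-site; offers tattoo or body-art services → Industrial Use Certificate required.
Sec. 9-2. offers tattoo or body-art services; closes 6:00 PM, after 5:00 PM; prepares food on-site → Body Art Registration required.
Sec. 9-3. closes 6:00 PM, at/before 7:00 PM; offers tattoo or body-art services; prepares food on-site → Regulatory Registration not required.
Sec. 9-4. collects or hauls waste; offers tattoo or body-art services; prepares food on-site → General Business Certificate required.
Sec. 9-5. does not operate outdoor seating on a public sidewalk; collects or hauls waste; closes 6:00 PM, at/before 11:00 PM → Trade Certificate not required.
Sec. 9-6. closes 6:00 PM, at/before 8:00 PM; operates from an industrially zoned site; offers tattoo or body-art services → Trade Registration not required.
Sec. 9-7. operates from an industrially zoned site; does not operate outdoor seating on a public sidewalk; offers tattoo or body-art services → Operating Registration not required.
Sec. 9-8. closes 6:00 PM, at/before 1:00 AM; does not operate outdoor seating on a public sidewalk → General Business License not required.
Sec. 9-9. prepares food on-site; operates from an industrially zoned site; does not operate outdoor seating on a public sidewalk → Food Service Certificate not required.

Body Art Registration, General Business Certificate, Industrial Use Certificate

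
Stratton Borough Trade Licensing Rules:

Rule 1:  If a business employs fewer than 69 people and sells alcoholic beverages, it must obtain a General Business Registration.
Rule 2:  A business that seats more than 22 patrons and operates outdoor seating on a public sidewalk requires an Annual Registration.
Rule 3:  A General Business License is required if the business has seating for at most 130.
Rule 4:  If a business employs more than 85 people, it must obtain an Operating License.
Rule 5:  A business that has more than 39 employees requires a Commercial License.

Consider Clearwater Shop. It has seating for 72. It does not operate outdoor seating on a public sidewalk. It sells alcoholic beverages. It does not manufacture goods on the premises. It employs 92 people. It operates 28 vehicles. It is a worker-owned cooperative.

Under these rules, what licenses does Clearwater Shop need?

Commercial License, General Business License, Operating License

Rule 1: employees 92 ≥ 69; sells alcoholic beverages → General Business Registration not required.
Rule 2: seating 72 > 22; does not operate outdoor seating on a public sidewalk → Annual Registration not required.
Rule 3: seating 72 ≤ 130 → General Business License required.
Rule 4: employees 92 > 85 → Operating License required.
Rule 5: employees 92 > 39 → Commercial License required.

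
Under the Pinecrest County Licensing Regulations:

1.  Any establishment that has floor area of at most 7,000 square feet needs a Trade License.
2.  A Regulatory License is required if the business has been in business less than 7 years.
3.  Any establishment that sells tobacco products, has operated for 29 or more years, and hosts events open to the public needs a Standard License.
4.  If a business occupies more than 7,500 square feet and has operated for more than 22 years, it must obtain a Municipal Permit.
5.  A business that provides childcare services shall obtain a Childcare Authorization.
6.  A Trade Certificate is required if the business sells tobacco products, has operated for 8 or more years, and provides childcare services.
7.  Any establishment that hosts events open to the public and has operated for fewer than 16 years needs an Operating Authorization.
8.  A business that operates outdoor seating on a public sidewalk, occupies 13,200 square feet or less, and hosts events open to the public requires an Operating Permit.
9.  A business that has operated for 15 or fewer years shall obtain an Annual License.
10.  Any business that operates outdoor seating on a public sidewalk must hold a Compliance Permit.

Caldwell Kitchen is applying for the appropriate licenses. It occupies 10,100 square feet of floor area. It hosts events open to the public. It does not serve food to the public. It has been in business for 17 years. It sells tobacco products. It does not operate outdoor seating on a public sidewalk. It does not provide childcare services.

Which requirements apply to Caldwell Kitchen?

1. floor area 10,100 square feet > 7,000 square feet → Trade License not required.
2. years in business 17 ≥ 7 → Regulatory License not required.
3. sells tobacco products; years in business 17 < 29; hosts events open to the public → Standard License not required.
4. floor area 10,100 square feet > 7,500 square feet; years in business 17 ≤ 22 → Municipal Permit not required.
5. does not provide childcare services → Childcare Authorization not required.
6. sells tobacco products; years in business 17 ≥ 8; does not provide childcare services → Trade Certificate not required.
7. hosts events open to the public; years in business 17 ≥ 16 → Operating Authorization not required.
8. does not operate outdoor seating on a public sidewalk; floor area 10,100 square feet ≤ 13,200 square feet; hosts events open to the public → Operating Permit not required.
9. years in business 17 > 15 → Annual License not required.
10. does not operate outdoor seating on a public sidewalk → Compliance Permit not required.

None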